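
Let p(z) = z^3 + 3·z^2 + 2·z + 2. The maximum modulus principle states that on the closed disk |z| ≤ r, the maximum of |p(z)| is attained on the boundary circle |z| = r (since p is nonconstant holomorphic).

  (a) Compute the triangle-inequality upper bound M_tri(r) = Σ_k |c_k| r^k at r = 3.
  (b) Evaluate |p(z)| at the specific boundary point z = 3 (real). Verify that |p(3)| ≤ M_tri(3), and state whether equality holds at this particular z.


Coefficients: c_0 = 2, c_1 = 2, c_2 = 3, c_3 = 1. Radius r = 3.
Part (a). Triangle bound: M_tri(r) = Σ_k |c_k| r^k
  = |2|·3^0 + |2|·3^1 + |3|·3^2 + |1|·3^3
  = 2 + 6 + 27 + 27 = 62.
This bounds M(r) := max_{|z|=r} |p(z)| from above; equality holds iff all terms c_k z^k can be made to align in phase at a single z on |z|=r.
Part (b). At z = 3 (real, on the circle |z| = r):
  p(3) = (2)·3^0 + (2)·3^1 + (3)·3^2 + (1)·3^3 = 62.
  |p(3)| = 62.
Since all nonzero coefficients share the same sign, |p(3)| = 62 = M_tri(3); the triangle bound is attained at z = 3, so in fact M(r) = 62.

M_tri(3) = 62; |p(3)| = 62; equality at z=3: yes.


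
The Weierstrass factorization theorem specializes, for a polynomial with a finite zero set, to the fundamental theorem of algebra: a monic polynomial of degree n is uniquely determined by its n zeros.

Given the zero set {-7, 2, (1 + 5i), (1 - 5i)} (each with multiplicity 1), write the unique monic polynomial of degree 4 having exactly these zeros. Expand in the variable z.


The polynomial is p(z) = ∏_{α ∈ S} (z − α), where S = {-7, 2, (1 + 5i), (1 - 5i)}.
Expanding the product yields: p(z) = z^4 + 3·z^3 + 2·z^2 + 158·z -364.
Note conjugate pairs combine to real quadratics: (z − (1+5i))(z − (1−5i)) = z² − 2z + 26.
The resulting polynomial has degree 4 and real coefficients as required.

p(z) = z^4 + 3·z^3 + 2·z^2 + 158·z -364.


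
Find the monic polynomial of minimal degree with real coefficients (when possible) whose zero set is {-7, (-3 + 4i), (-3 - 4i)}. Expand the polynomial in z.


The polynomial is p(z) = ∏_{α ∈ S} (z − α), where S = {-7, (-3 + 4i), (-3 - 4i)}.
Expanding the product yields: p(z) = z^3 + 13·z^2 + 67·z + 175.
Note conjugate pairs combine to real quadratics: (z − (-3+4i))(z − (-3−4i)) = z² + 6z + 25.
The resulting polynomial has degree 3 and real coefficients as required.

p(z) = z^3 + 13·z^2 + 67·z + 175.


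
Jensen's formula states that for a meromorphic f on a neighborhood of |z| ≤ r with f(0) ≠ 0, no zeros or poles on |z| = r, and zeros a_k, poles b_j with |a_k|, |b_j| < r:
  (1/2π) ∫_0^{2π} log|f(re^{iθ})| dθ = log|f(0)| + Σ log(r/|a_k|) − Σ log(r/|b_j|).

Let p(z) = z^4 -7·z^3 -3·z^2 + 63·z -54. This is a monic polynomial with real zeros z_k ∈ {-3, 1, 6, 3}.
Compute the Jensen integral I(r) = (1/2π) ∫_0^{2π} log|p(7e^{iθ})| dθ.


Zeros: -3, 1, 3, 6; r = 7.
Inside |z| < r: -3, 1, 3, 6. Outside (|z| ≥ r): ∅.
p(0) = -54, so log|p(0)| = log(54) = 3.9890.
Apply Jensen: I(r) = log|p(0)| + Σ_k log(r/|z_k|), summed over zeros inside |z| < r.
  log(r/|z_k|) for z_k = -3: log(7/3) = 0.8473
  log(r/|z_k|) for z_k = 1: log(7/1) = 1.9459
  log(r/|z_k|) for z_k = 6: log(7/6) = 0.1542
  log(r/|z_k|) for z_k = 3: log(7/3) = 0.8473
Sum over inside zeros: 3.7947.
I(r) = log|p(0)| + (inside sum) = 3.9890 + 3.7947 = 7.7836.
Closed form (all zeros inside, monic): I(r) = n·log(r) = 4·log(7) = 7.7836. ✓

I(r) ≈ 7.7836.


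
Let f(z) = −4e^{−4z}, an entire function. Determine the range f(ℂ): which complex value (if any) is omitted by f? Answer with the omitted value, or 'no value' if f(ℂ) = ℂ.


Little Picard bounds the complement of f(ℂ) to at most one point.
e^{−4z} is never zero on ℂ, so -4·e^{−4z} takes every value in ℂ ∖ {0}. Adding 0 shifts the range to ℂ ∖ {0}. Thus f omits exactly the value 0.

Omitted value: 0.


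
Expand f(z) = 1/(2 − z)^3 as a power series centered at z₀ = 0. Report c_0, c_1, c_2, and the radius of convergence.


Let w = z − z₀, so z = z₀ + w.
Then 2 − z = 2 − (z₀ + w) = (2 − z₀) − w = 2 − w.
f(z) = 1/(2 − w)^3 = (1/(2)^3) · (1 − w/(2))^{−3}.
By the binomial series (1−u)^{−3} = Σ_{n≥0} C(n+2, 2) u^n for |u|<1, with u = w/(2):
  c_n = C(n+2, 2) / (2)^(n+3).
  c_0 = 1/(2)^3 = 1/8.
  c_1 = 3/(2)^4 = 3/16.
  c_2 = 6/(2)^5 = 3/16.
The series is valid for |w/d| < 1, i.e. |z − z₀| < |d|.
Radius of convergence: R = |2 − z₀| = |2| = 2 (distance from z₀ to the singularity z = 2).

c_0 = 1/8, c_1 = 3/16, c_2 = 3/16; R = 2.


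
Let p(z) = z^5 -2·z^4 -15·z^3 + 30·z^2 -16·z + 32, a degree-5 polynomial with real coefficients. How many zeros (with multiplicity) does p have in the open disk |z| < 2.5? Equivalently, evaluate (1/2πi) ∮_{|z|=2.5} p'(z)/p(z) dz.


The zeros of p are: -4, (0 + 1i), (0 - 1i), 4, 2.
Their magnitudes are: 4, 1, 1, 4, 2.
Zeros with |z| < R = 2.5: (0 + 1i), (0 - 1i), 2.
Count = 3.
By the argument principle, (1/2πi) ∮_{|z|=R} p'(z)/p(z) dz equals exactly this count.

Number of zeros inside |z| < 2.5: 3.


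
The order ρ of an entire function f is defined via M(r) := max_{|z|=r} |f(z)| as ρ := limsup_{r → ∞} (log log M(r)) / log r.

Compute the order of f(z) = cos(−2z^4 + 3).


Write cos(w) = (e^{iw} ± e^{−iw})/(2 or 2i), so |cos(w)| ≤ e^{|w|}. With w = −2z^4 + 3, |w| ≤ 2r^4 + 3 on |z|=r, giving M(r) ≤ e^{2r^4 + 3} and ρ ≤ 4. For the lower bound, choose z on |z|=r with -2z^4 purely imaginary of modulus 2r^4; then |cos(−2z^4 + 3)| grows like e^{2r^4}/2, so ρ ≥ 4. Hence ρ = 4.
Therefore ρ = 4.

Order ρ = 4.


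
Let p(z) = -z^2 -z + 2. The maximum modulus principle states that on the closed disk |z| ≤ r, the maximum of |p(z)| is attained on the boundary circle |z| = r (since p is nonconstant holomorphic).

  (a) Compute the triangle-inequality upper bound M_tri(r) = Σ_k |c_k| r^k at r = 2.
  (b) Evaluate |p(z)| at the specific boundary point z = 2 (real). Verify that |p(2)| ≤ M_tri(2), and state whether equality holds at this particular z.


Coefficients: c_0 = 2, c_1 = -1, c_2 = -1. Radius r = 2.
Part (a). Triangle bound: M_tri(r) = Σ_k |c_k| r^k
  = |2|·2^0 + |-1|·2^1 + |-1|·2^2
  = 2 + 2 + 4 = 8.
This bounds M(r) := max_{|z|=r} |p(z)| from above; equality holds iff all terms c_k z^k can be made to align in phase at a single z on |z|=r.
Part (b). At z = 2 (real, on the circle |z| = r):
  p(2) = (2)·2^0 + (-1)·2^1 + (-1)·2^2 = -4.
  |p(2)| = 4.
Check: |p(2)| = 4 ≤ 8 = M_tri(2). ✓ Equality does not hold at z = 2 (the coefficients have mixed signs, so the terms do not all align in phase there).

M_tri(2) = 8; |p(2)| = 4; equality at z=2: no.


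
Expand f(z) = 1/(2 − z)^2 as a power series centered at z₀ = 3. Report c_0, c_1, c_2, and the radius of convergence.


Let w = z − z₀, so z = z₀ + w.
Then 2 − z = 2 − (z₀ + w) = (2 − z₀) − w = -1 − w.
f(z) = 1/(-1 − w)^2 = (1/(-1)^2) · (1 − w/(-1))^{−2}.
By the binomial series (1−u)^{−2} = Σ_{n≥0} C(n+1, 1) u^n for |u|<1, with u = w/(-1):
  c_n = C(n+1, 1) / (-1)^(n+2).
  c_0 = 1/(-1)^2 = 1.
  c_1 = 2/(-1)^3 = -2.
  c_2 = 3/(-1)^4 = 3.
The series is valid for |w/d| < 1, i.e. |z − z₀| < |d|.
Radius of convergence: R = |2 − z₀| = |-1| = 1 (distance from z₀ to the singularity z = 2).

c_0 = 1, c_1 = -2, c_2 = 3; R = 1.


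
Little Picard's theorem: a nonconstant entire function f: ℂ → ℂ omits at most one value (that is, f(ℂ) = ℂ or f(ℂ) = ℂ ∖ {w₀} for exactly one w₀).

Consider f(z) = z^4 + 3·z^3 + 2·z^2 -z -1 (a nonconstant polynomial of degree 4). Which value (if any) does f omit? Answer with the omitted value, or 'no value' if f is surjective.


Little Picard bounds the complement of f(ℂ) to at most one point.
For every w ∈ ℂ, the equation p(z) − w = 0 is a nonconstant polynomial in z and hence has at least one root by the fundamental theorem of algebra. So p is surjective onto ℂ, omitting no value.

Omitted value: no value.


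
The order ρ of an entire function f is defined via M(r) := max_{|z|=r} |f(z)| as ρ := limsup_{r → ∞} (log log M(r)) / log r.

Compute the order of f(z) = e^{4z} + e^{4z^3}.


Each summand is entire of order 1 and 3 respectively (as in the single-exponential case). The order of a sum is at most the max of the orders, so ρ ≤ 3. For the lower bound: on |z|=r choose arg z so that 4z^3 is real positive; then |e^{4z^3}| = e^{4r^3} while |e^{4z}| ≤ e^{4r^1} = o(e^{4r^3}). So |f| ≥ e^{4r^3}(1 − o(1)) and ρ ≥ 3. Hence ρ = max(1, 3) = 3.
Therefore ρ = 3.

Order ρ = 3.


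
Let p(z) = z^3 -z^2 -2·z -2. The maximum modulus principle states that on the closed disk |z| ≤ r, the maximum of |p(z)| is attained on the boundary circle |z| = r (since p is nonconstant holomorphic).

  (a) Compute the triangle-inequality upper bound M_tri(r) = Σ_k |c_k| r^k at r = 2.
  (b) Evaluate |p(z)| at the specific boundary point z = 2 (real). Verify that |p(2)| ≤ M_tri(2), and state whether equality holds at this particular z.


Coefficients: c_0 = -2, c_1 = -2, c_2 = -1, c_3 = 1. Radius r = 2.
Part (a). Triangle bound: M_tri(r) = Σ_k |c_k| r^k
  = |-2|·2^0 + |-2|·2^1 + |-1|·2^2 + |1|·2^3
  = 2 + 4 + 4 + 8 = 18.
This bounds M(r) := max_{|z|=r} |p(z)| from above; equality holds iff all terms c_k z^k can be made to align in phase at a single z on |z|=r.
Part (b). At z = 2 (real, on the circle |z| = r):
  p(2) = (-2)·2^0 + (-2)·2^1 + (-1)·2^2 + (1)·2^3 = -2.
  |p(2)| = 2.
Check: |p(2)| = 2 ≤ 18 = M_tri(2). ✓ Equality does not hold at z = 2 (the coefficients have mixed signs, so the terms do not all align in phase there).

M_tri(2) = 18; |p(2)| = 2; equality at z=2: no.


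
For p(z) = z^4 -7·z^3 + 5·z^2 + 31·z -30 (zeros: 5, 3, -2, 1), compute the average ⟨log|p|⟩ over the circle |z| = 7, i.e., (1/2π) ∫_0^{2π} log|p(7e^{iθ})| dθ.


Zeros: -2, 1, 3, 5; r = 7.
Inside |z| < r: -2, 1, 3, 5. Outside (|z| ≥ r): ∅.
p(0) = -30, so log|p(0)| = log(30) = 3.4012.
Apply Jensen: I(r) = log|p(0)| + Σ_k log(r/|z_k|), summed over zeros inside |z| < r.
  log(r/|z_k|) for z_k = 5: log(7/5) = 0.3365
  log(r/|z_k|) for z_k = 3: log(7/3) = 0.8473
  log(r/|z_k|) for z_k = -2: log(7/2) = 1.2528
  log(r/|z_k|) for z_k = 1: log(7/1) = 1.9459
Sum over inside zeros: 4.3824.
I(r) = log|p(0)| + (inside sum) = 3.4012 + 4.3824 = 7.7836.
Closed form (all zeros inside, monic): I(r) = n·log(r) = 4·log(7) = 7.7836. ✓

I(r) ≈ 7.7836.


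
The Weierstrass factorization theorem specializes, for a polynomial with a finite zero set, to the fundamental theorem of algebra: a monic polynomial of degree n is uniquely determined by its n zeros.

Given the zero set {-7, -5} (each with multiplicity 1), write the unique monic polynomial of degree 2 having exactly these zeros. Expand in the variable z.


The polynomial is p(z) = ∏_{α ∈ S} (z − α), where S = {-7, -5}.
Expanding the product yields: p(z) = z^2 + 12·z + 35.
The resulting polynomial has degree 2 and real coefficients as required.

p(z) = z^2 + 12·z + 35.


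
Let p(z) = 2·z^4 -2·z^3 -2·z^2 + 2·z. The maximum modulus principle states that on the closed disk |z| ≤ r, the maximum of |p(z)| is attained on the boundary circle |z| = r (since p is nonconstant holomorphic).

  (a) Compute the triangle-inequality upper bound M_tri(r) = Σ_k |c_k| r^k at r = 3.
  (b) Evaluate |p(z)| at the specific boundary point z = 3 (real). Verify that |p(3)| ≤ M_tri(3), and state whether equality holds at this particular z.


Coefficients: c_0 = 0, c_1 = 2, c_2 = -2, c_3 = -2, c_4 = 2. Radius r = 3.
Part (a). Triangle bound: M_tri(r) = Σ_k |c_k| r^k
  = |0|·3^0 + |2|·3^1 + |-2|·3^2 + |-2|·3^3 + |2|·3^4
  = 0 + 6 + 18 + 54 + 162 = 240.
This bounds M(r) := max_{|z|=r} |p(z)| from above; equality holds iff all terms c_k z^k can be made to align in phase at a single z on |z|=r.
Part (b). At z = 3 (real, on the circle |z| = r):
  p(3) = (0)·3^0 + (2)·3^1 + (-2)·3^2 + (-2)·3^3 + (2)·3^4 = 96.
  |p(3)| = 96.
Check: |p(3)| = 96 ≤ 240 = M_tri(3). ✓ Equality does not hold at z = 3 (the coefficients have mixed signs, so the terms do not all align in phase there).

M_tri(3) = 240; |p(3)| = 96; equality at z=3: no.


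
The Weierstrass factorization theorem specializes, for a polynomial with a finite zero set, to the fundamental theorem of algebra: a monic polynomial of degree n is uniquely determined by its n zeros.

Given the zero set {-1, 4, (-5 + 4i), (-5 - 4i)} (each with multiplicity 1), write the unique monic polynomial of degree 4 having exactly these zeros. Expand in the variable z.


The polynomial is p(z) = ∏_{α ∈ S} (z − α), where S = {-1, 4, (-5 + 4i), (-5 - 4i)}.
Expanding the product yields: p(z) = z^4 + 7·z^3 + 7·z^2 -163·z -164.
Note conjugate pairs combine to real quadratics: (z − (-5+4i))(z − (-5−4i)) = z² + 10z + 41.
The resulting polynomial has degree 4 and real coefficients as required.

p(z) = z^4 + 7·z^3 + 7·z^2 -163·z -164.


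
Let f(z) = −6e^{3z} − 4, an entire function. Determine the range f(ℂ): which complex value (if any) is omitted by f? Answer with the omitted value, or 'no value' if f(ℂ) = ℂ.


Little Picard bounds the complement of f(ℂ) to at most one point.
e^{3z} is never zero on ℂ, so -6·e^{3z} takes every value in ℂ ∖ {0}. Adding -4 shifts the range to ℂ ∖ {-4}. Thus f omits exactly the value -4.

Omitted value: -4.


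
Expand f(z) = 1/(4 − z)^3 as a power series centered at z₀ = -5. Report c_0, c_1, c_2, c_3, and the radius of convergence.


Let w = z − z₀, so z = z₀ + w.
Then 4 − z = 4 − (z₀ + w) = (4 − z₀) − w = 9 − w.
f(z) = 1/(9 − w)^3 = (1/(9)^3) · (1 − w/(9))^{−3}.
By the binomial series (1−u)^{−3} = Σ_{n≥0} C(n+2, 2) u^n for |u|<1, with u = w/(9):
  c_n = C(n+2, 2) / (9)^(n+3).
  c_0 = 1/(9)^3 = 1/729.
  c_1 = 3/(9)^4 = 1/2187.
  c_2 = 6/(9)^5 = 2/19683.
  c_3 = 10/(9)^6 = 10/531441.
The series is valid for |w/d| < 1, i.e. |z − z₀| < |d|.
Radius of convergence: R = |4 − z₀| = |9| = 9 (distance from z₀ to the singularity z = 4).

c_0 = 1/729, c_1 = 1/2187, c_2 = 2/19683, c_3 = 10/531441; R = 9.


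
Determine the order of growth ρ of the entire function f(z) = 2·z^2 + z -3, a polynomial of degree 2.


|f(z)| ≤ Σ|c_k|·r^k = O(r^2) as r → ∞. Polynomial growth is O(e^{r^ε}) for every ε > 0 (since r^2/e^{r^ε} → 0), so ρ ≤ ε for all ε > 0, i.e. ρ = 0. Every nonconstant polynomial has order 0.
Therefore ρ = 0.

Order ρ = 0.


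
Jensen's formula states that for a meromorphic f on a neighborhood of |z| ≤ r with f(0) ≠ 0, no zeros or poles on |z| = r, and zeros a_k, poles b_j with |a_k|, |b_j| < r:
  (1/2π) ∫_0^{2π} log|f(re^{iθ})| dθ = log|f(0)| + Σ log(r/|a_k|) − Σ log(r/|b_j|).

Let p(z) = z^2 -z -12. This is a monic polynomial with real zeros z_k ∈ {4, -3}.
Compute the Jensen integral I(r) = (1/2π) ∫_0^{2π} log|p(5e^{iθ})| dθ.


Zeros: -3, 4; r = 5.
Inside |z| < r: -3, 4. Outside (|z| ≥ r): ∅.
p(0) = -12, so log|p(0)| = log(12) = 2.4849.
Apply Jensen: I(r) = log|p(0)| + Σ_k log(r/|z_k|), summed over zeros inside |z| < r.
  log(r/|z_k|) for z_k = 4: log(5/4) = 0.2231
  log(r/|z_k|) for z_k = -3: log(5/3) = 0.5108
Sum over inside zeros: 0.7340.
I(r) = log|p(0)| + (inside sum) = 2.4849 + 0.7340 = 3.2189.
Closed form (all zeros inside, monic): I(r) = n·log(r) = 2·log(5) = 3.2189. ✓

I(r) ≈ 3.2189.


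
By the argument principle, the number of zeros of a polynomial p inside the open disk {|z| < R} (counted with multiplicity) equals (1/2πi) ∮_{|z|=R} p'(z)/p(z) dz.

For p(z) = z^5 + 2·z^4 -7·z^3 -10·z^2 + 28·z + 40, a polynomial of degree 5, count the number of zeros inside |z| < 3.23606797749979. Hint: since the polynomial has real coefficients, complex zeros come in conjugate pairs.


The zeros of p are: -2, -2, -2, (2 + 1i), (2 - 1i).
Their magnitudes are: 2, 2, 2, 2.236, 2.236.
Zeros with |z| < R = 3.23606797749979: -2, -2, -2, (2 + 1i), (2 - 1i).
Count = 5.
By the argument principle, (1/2πi) ∮_{|z|=R} p'(z)/p(z) dz equals exactly this count.

Number of zeros inside |z| < 3.23606797749979: 5.


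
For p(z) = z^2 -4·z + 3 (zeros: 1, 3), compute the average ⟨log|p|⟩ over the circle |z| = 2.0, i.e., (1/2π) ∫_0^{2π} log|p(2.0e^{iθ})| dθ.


Zeros: 1, 3; r = 2.0.
Inside |z| < r: 1. Outside (|z| ≥ r): 3.
p(0) = 3, so log|p(0)| = log(3) = 1.0986.
Apply Jensen: I(r) = log|p(0)| + Σ_k log(r/|z_k|), summed over zeros inside |z| < r.
  log(r/|z_k|) for z_k = 1: log(2.0/1) = 0.6931
  Outside zeros (3) contribute nothing to the Jensen sum.
Sum over inside zeros: 0.6931.
I(r) = log|p(0)| + (inside sum) = 1.0986 + 0.6931 = 1.7918.
Note: since some zeros are outside |z| ≤ r, the simplified n·log(r) form does NOT apply — only the inside zeros contribute.

I(r) ≈ 1.7918.


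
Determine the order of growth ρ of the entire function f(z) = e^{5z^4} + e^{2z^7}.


Each summand is entire of order 4 and 7 respectively (as in the single-exponential case). The order of a sum is at most the max of the orders, so ρ ≤ 7. For the lower bound: on |z|=r choose arg z so that 2z^7 is real positive; then |e^{2z^7}| = e^{2r^7} while |e^{5z^4}| ≤ e^{5r^4} = o(e^{2r^7}). So |f| ≥ e^{2r^7}(1 − o(1)) and ρ ≥ 7. Hence ρ = max(4, 7) = 7.
Therefore ρ = 7.

Order ρ = 7.


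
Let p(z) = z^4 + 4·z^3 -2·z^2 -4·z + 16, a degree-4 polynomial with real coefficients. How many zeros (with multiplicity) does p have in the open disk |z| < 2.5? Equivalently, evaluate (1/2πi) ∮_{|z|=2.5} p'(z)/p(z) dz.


The zeros of p are: -2, (1 + 1i), (1 - 1i), -4.
Their magnitudes are: 2, 1.414, 1.414, 4.
Zeros with |z| < R = 2.5: -2, (1 + 1i), (1 - 1i).
Count = 3.
By the argument principle, (1/2πi) ∮_{|z|=R} p'(z)/p(z) dz equals exactly this count.

Number of zeros inside |z| < 2.5: 3.


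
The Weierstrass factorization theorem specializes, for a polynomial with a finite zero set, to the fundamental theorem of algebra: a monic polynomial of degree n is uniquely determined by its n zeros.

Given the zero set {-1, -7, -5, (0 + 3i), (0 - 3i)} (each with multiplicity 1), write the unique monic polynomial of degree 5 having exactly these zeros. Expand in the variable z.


The polynomial is p(z) = ∏_{α ∈ S} (z − α), where S = {-1, -7, -5, (0 + 3i), (0 - 3i)}.
Expanding the product yields: p(z) = z^5 + 13·z^4 + 56·z^3 + 152·z^2 + 423·z + 315.
Note conjugate pairs combine to real quadratics: (z − (0+3i))(z − (0−3i)) = z² + 9.
The resulting polynomial has degree 5 and real coefficients as required.

p(z) = z^5 + 13·z^4 + 56·z^3 + 152·z^2 + 423·z + 315.


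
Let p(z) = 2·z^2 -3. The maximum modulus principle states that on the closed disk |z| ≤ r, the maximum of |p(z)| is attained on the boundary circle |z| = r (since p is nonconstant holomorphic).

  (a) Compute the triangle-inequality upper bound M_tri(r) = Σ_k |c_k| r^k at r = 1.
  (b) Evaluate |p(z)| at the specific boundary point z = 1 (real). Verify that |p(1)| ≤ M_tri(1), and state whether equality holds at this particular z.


Coefficients: c_0 = -3, c_1 = 0, c_2 = 2. Radius r = 1.
Part (a). Triangle bound: M_tri(r) = Σ_k |c_k| r^k
  = |-3|·1^0 + |0|·1^1 + |2|·1^2
  = 3 + 0 + 2 = 5.
This bounds M(r) := max_{|z|=r} |p(z)| from above; equality holds iff all terms c_k z^k can be made to align in phase at a single z on |z|=r.
Part (b). At z = 1 (real, on the circle |z| = r):
  p(1) = (-3)·1^0 + (0)·1^1 + (2)·1^2 = -1.
  |p(1)| = 1.
Check: |p(1)| = 1 ≤ 5 = M_tri(1). ✓ Equality does not hold at z = 1 (the coefficients have mixed signs, so the terms do not all align in phase there).

M_tri(1) = 5; |p(1)| = 1; equality at z=1: no.


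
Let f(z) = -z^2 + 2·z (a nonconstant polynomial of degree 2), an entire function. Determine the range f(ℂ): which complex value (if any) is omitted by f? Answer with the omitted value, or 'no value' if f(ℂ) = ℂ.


Little Picard bounds the complement of f(ℂ) to at most one point.
For every w ∈ ℂ, the equation p(z) − w = 0 is a nonconstant polynomial in z and hence has at least one root by the fundamental theorem of algebra. So p is surjective onto ℂ, omitting no value.

Omitted value: no value.


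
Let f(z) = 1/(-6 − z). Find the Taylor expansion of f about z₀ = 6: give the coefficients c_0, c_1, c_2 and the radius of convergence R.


Let w = z − z₀, so z = z₀ + w.
Then -6 − z = -6 − (z₀ + w) = (-6 − z₀) − w = -12 − w.
f(z) = 1/(-12 − w) = (1/(-12)) · 1/(1 − w/(-12)) = Σ_{n≥0} w^n / (-12)^(n+1).
So c_n = 1/(-12)^(n+1):
  c_0 = 1/(-12)^1 = -1/12.
  c_1 = 1/(-12)^2 = 1/144.
  c_2 = 1/(-12)^3 = -1/1728.
The series is valid for |w/d| < 1, i.e. |z − z₀| < |d|.
Radius of convergence: R = |-6 − z₀| = |-12| = 12 (distance from z₀ to the singularity z = -6).

c_0 = -1/12, c_1 = 1/144, c_2 = -1/1728; R = 12.


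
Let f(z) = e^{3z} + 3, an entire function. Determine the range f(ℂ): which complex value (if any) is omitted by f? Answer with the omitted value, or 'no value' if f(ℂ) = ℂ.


Little Picard bounds the complement of f(ℂ) to at most one point.
e^{3z} is never zero on ℂ, so 1·e^{3z} takes every value in ℂ ∖ {0}. Adding 3 shifts the range to ℂ ∖ {3}. Thus f omits exactly the value 3.

Omitted value: 3.


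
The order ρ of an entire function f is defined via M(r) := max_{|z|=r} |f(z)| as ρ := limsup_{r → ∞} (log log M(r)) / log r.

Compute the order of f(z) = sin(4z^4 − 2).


Write sin(w) = (e^{iw} ± e^{−iw})/(2 or 2i), so |sin(w)| ≤ e^{|w|}. With w = 4z^4 − 2, |w| ≤ 4r^4 + 2 on |z|=r, giving M(r) ≤ e^{4r^4 + 2} and ρ ≤ 4. For the lower bound, choose z on |z|=r with 4z^4 purely imaginary of modulus 4r^4; then |sin(4z^4 − 2)| grows like e^{4r^4}/2, so ρ ≥ 4. Hence ρ = 4.
Therefore ρ = 4.

Order ρ = 4.


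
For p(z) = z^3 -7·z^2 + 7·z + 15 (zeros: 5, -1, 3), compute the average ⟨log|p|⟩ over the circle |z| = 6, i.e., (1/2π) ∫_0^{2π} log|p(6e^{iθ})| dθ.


Zeros: -1, 3, 5; r = 6.
Inside |z| < r: -1, 3, 5. Outside (|z| ≥ r): ∅.
p(0) = 15, so log|p(0)| = log(15) = 2.7081.
Apply Jensen: I(r) = log|p(0)| + Σ_k log(r/|z_k|), summed over zeros inside |z| < r.
  log(r/|z_k|) for z_k = 5: log(6/5) = 0.1823
  log(r/|z_k|) for z_k = -1: log(6/1) = 1.7918
  log(r/|z_k|) for z_k = 3: log(6/3) = 0.6931
Sum over inside zeros: 2.6672.
I(r) = log|p(0)| + (inside sum) = 2.7081 + 2.6672 = 5.3753.
Closed form (all zeros inside, monic): I(r) = n·log(r) = 3·log(6) = 5.3753. ✓

I(r) ≈ 5.3753.


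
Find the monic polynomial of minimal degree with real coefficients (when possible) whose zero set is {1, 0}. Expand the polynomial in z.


The polynomial is p(z) = ∏_{α ∈ S} (z − α), where S = {1, 0}.
Expanding the product yields: p(z) = z^2 -z.
The resulting polynomial has degree 2 and real coefficients as required.

p(z) = z^2 -z.


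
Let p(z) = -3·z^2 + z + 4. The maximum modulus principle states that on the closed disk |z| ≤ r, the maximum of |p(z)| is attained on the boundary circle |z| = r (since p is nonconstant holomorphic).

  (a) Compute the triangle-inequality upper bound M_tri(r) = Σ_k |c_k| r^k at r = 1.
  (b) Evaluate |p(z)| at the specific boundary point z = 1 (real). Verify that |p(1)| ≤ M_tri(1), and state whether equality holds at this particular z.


Coefficients: c_0 = 4, c_1 = 1, c_2 = -3. Radius r = 1.
Part (a). Triangle bound: M_tri(r) = Σ_k |c_k| r^k
  = |4|·1^0 + |1|·1^1 + |-3|·1^2
  = 4 + 1 + 3 = 8.
This bounds M(r) := max_{|z|=r} |p(z)| from above; equality holds iff all terms c_k z^k can be made to align in phase at a single z on |z|=r.
Part (b). At z = 1 (real, on the circle |z| = r):
  p(1) = (4)·1^0 + (1)·1^1 + (-3)·1^2 = 2.
  |p(1)| = 2.
Check: |p(1)| = 2 ≤ 8 = M_tri(1). ✓ Equality does not hold at z = 1 (the coefficients have mixed signs, so the terms do not all align in phase there).

M_tri(1) = 8; |p(1)| = 2; equality at z=1: no.


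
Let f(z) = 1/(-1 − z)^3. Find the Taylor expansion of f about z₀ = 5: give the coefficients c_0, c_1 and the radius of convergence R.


Let w = z − z₀, so z = z₀ + w.
Then -1 − z = -1 − (z₀ + w) = (-1 − z₀) − w = -6 − w.
f(z) = 1/(-6 − w)^3 = (1/(-6)^3) · (1 − w/(-6))^{−3}.
By the binomial series (1−u)^{−3} = Σ_{n≥0} C(n+2, 2) u^n for |u|<1, with u = w/(-6):
  c_n = C(n+2, 2) / (-6)^(n+3).
  c_0 = 1/(-6)^3 = -1/216.
  c_1 = 3/(-6)^4 = 1/432.
The series is valid for |w/d| < 1, i.e. |z − z₀| < |d|.
Radius of convergence: R = |-1 − z₀| = |-6| = 6 (distance from z₀ to the singularity z = -1).

c_0 = -1/216, c_1 = 1/432; R = 6.


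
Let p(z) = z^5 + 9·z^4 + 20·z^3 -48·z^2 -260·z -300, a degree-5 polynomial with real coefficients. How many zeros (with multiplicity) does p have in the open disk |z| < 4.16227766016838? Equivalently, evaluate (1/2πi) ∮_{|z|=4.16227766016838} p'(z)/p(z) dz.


The zeros of p are: (-3 + 1i), (-3 - 1i), 3, (-3 + 1i), (-3 - 1i).
Their magnitudes are: 3.162, 3.162, 3, 3.162, 3.162.
Zeros with |z| < R = 4.16227766016838: (-3 + 1i), (-3 - 1i), 3, (-3 + 1i), (-3 - 1i).
Count = 5.
By the argument principle, (1/2πi) ∮_{|z|=R} p'(z)/p(z) dz equals exactly this count.

Number of zeros inside |z| < 4.16227766016838: 5.


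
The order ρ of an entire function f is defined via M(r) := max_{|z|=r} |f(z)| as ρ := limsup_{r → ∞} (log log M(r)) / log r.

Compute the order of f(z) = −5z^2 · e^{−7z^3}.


M(r) = max_{|z|=r} |-5|·|z|^2·|e^{−7z^3}| = 5·r^2 · e^{7r^3} (the factors attain their maxima compatibly on |z|=r). Then log M(r) = log 5 + 2·log r + 7r^3, dominated by the last term, so log log M(r) ~ 3·log r. The polynomial factor -5z^2 contributes only a log r term and does not affect the order. ρ = 3.
Therefore ρ = 3.

Order ρ = 3.


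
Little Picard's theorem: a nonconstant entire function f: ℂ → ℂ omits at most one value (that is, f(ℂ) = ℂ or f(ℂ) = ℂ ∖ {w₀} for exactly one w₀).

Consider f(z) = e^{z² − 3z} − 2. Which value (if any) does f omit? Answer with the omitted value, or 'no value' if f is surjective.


Little Picard bounds the complement of f(ℂ) to at most one point.
The exponent g(z) = z² − 3z is a nonconstant polynomial, hence surjective onto ℂ. So e^{g(z)} takes every value in {e^w : w ∈ ℂ} = ℂ ∖ {0}. Adding -2 shifts the range to ℂ ∖ {-2}. f omits exactly -2.

Omitted value: -2.


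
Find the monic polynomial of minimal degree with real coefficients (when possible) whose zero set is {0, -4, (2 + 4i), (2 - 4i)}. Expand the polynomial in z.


The polynomial is p(z) = ∏_{α ∈ S} (z − α), where S = {0, -4, (2 + 4i), (2 - 4i)}.
Expanding the product yields: p(z) = z^4 + 4·z^2 + 80·z.
Note conjugate pairs combine to real quadratics: (z − (2+4i))(z − (2−4i)) = z² − 4z + 20.
The resulting polynomial has degree 4 and real coefficients as required.

p(z) = z^4 + 4·z^2 + 80·z.


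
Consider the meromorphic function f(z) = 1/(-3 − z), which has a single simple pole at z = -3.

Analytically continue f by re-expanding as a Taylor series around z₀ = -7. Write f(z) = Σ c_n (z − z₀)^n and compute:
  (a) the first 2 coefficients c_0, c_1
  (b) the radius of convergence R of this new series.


Let w = z − z₀, so z = z₀ + w.
Then -3 − z = -3 − (z₀ + w) = (-3 − z₀) − w = 4 − w.
f(z) = 1/(4 − w) = (1/(4)) · 1/(1 − w/(4)) = Σ_{n≥0} w^n / (4)^(n+1).
So c_n = 1/(4)^(n+1):
  c_0 = 1/(4)^1 = 1/4.
  c_1 = 1/(4)^2 = 1/16.
The series is valid for |w/d| < 1, i.e. |z − z₀| < |d|.
Radius of convergence: R = |-3 − z₀| = |4| = 4 (distance from z₀ to the singularity z = -3).

c_0 = 1/4, c_1 = 1/16; R = 4.


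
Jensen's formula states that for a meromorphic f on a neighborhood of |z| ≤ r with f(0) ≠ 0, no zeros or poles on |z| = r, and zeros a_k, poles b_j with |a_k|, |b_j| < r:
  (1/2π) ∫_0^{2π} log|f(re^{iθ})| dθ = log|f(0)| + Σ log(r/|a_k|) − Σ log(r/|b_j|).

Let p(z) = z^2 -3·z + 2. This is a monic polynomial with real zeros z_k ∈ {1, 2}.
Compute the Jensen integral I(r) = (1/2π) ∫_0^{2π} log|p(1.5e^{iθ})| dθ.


Zeros: 1, 2; r = 1.5.
Inside |z| < r: 1. Outside (|z| ≥ r): 2.
p(0) = 2, so log|p(0)| = log(2) = 0.6931.
Apply Jensen: I(r) = log|p(0)| + Σ_k log(r/|z_k|), summed over zeros inside |z| < r.
  log(r/|z_k|) for z_k = 1: log(1.5/1) = 0.4055
  Outside zeros (2) contribute nothing to the Jensen sum.
Sum over inside zeros: 0.4055.
I(r) = log|p(0)| + (inside sum) = 0.6931 + 0.4055 = 1.0986.
Note: since some zeros are outside |z| ≤ r, the simplified n·log(r) form does NOT apply — only the inside zeros contribute.

I(r) ≈ 1.0986.


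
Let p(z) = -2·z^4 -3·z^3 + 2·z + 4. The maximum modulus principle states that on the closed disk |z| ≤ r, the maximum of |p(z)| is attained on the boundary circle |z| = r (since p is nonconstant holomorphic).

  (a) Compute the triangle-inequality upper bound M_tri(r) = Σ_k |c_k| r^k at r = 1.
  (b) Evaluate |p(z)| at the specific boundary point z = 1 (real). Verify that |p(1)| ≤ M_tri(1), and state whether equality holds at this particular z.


Coefficients: c_0 = 4, c_1 = 2, c_2 = 0, c_3 = -3, c_4 = -2. Radius r = 1.
Part (a). Triangle bound: M_tri(r) = Σ_k |c_k| r^k
  = |4|·1^0 + |2|·1^1 + |0|·1^2 + |-3|·1^3 + |-2|·1^4
  = 4 + 2 + 0 + 3 + 2 = 11.
This bounds M(r) := max_{|z|=r} |p(z)| from above; equality holds iff all terms c_k z^k can be made to align in phase at a single z on |z|=r.
Part (b). At z = 1 (real, on the circle |z| = r):
  p(1) = (4)·1^0 + (2)·1^1 + (0)·1^2 + (-3)·1^3 + (-2)·1^4 = 1.
  |p(1)| = 1.
Check: |p(1)| = 1 ≤ 11 = M_tri(1). ✓ Equality does not hold at z = 1 (the coefficients have mixed signs, so the terms do not all align in phase there).

M_tri(1) = 11; |p(1)| = 1; equality at z=1: no.


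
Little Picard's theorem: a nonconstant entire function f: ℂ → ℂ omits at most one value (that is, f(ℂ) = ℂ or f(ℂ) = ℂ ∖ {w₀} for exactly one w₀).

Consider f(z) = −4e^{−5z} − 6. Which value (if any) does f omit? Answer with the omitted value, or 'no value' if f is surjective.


Little Picard bounds the complement of f(ℂ) to at most one point.
e^{−5z} is never zero on ℂ, so -4·e^{−5z} takes every value in ℂ ∖ {0}. Adding -6 shifts the range to ℂ ∖ {-6}. Thus f omits exactly the value -6.

Omitted value: -6.


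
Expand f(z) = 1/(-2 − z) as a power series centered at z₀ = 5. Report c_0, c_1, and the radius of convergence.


Let w = z − z₀, so z = z₀ + w.
Then -2 − z = -2 − (z₀ + w) = (-2 − z₀) − w = -7 − w.
f(z) = 1/(-7 − w) = (1/(-7)) · 1/(1 − w/(-7)) = Σ_{n≥0} w^n / (-7)^(n+1).
So c_n = 1/(-7)^(n+1):
  c_0 = 1/(-7)^1 = -1/7.
  c_1 = 1/(-7)^2 = 1/49.
The series is valid for |w/d| < 1, i.e. |z − z₀| < |d|.
Radius of convergence: R = |-2 − z₀| = |-7| = 7 (distance from z₀ to the singularity z = -2).

c_0 = -1/7, c_1 = 1/49; R = 7.


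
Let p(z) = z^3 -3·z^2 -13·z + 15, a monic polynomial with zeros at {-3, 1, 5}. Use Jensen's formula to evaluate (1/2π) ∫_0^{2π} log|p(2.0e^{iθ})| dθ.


Zeros: -3, 1, 5; r = 2.0.
Inside |z| < r: 1. Outside (|z| ≥ r): -3, 5.
p(0) = 15, so log|p(0)| = log(15) = 2.7081.
Apply Jensen: I(r) = log|p(0)| + Σ_k log(r/|z_k|), summed over zeros inside |z| < r.
  log(r/|z_k|) for z_k = 1: log(2.0/1) = 0.6931
  Outside zeros (-3, 5) contribute nothing to the Jensen sum.
Sum over inside zeros: 0.6931.
I(r) = log|p(0)| + (inside sum) = 2.7081 + 0.6931 = 3.4012.
Note: since some zeros are outside |z| ≤ r, the simplified n·log(r) form does NOT apply — only the inside zeros contribute.

I(r) ≈ 3.4012.


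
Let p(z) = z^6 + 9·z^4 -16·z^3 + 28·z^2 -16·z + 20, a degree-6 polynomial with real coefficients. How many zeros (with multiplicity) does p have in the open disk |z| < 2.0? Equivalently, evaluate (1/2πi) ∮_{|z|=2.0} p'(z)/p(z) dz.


The zeros of p are: (1 + 1i), (1 - 1i), (-1 + 3i), (-1 - 3i), (0 + 1i), (0 - 1i).
Their magnitudes are: 1.414, 1.414, 3.162, 3.162, 1, 1.
Zeros with |z| < R = 2.0: (1 + 1i), (1 - 1i), (0 + 1i), (0 - 1i).
Count = 4.
By the argument principle, (1/2πi) ∮_{|z|=R} p'(z)/p(z) dz equals exactly this count.

Number of zeros inside |z| < 2.0: 4.


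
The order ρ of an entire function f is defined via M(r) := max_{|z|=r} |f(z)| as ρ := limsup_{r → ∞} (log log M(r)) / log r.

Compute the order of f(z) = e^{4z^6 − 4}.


|e^{4z^6 − 4}| = e^{Re(4·z^6) + -4} ≤ e^{4|z|^6 + -4} = e^{4r^6 + -4} on |z| = r, so ρ ≤ 6. Choosing z on |z|=r so that 4·z^6 is real positive (always possible by picking arg z appropriately) gives |f(z)| = e^{4r^6 + -4}, matching the bound. The additive constant -4 does not affect log log M(r) ~ 6·log r. Hence ρ = 6.
Therefore ρ = 6.

Order ρ = 6.


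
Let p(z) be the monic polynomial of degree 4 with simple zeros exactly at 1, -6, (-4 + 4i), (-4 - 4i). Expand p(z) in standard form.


The polynomial is p(z) = ∏_{α ∈ S} (z − α), where S = {1, -6, (-4 + 4i), (-4 - 4i)}.
Expanding the product yields: p(z) = z^4 + 13·z^3 + 66·z^2 + 112·z -192.
Note conjugate pairs combine to real quadratics: (z − (-4+4i))(z − (-4−4i)) = z² + 8z + 32.
The resulting polynomial has degree 4 and real coefficients as required.

p(z) = z^4 + 13·z^3 + 66·z^2 + 112·z -192.


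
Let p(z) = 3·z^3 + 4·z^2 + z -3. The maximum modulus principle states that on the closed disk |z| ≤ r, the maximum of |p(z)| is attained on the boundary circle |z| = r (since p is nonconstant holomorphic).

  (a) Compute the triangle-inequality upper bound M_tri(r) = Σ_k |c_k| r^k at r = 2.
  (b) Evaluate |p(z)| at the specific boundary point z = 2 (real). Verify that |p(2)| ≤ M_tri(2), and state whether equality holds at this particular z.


Coefficients: c_0 = -3, c_1 = 1, c_2 = 4, c_3 = 3. Radius r = 2.
Part (a). Triangle bound: M_tri(r) = Σ_k |c_k| r^k
  = |-3|·2^0 + |1|·2^1 + |4|·2^2 + |3|·2^3
  = 3 + 2 + 16 + 24 = 45.
This bounds M(r) := max_{|z|=r} |p(z)| from above; equality holds iff all terms c_k z^k can be made to align in phase at a single z on |z|=r.
Part (b). At z = 2 (real, on the circle |z| = r):
  p(2) = (-3)·2^0 + (1)·2^1 + (4)·2^2 + (3)·2^3 = 39.
  |p(2)| = 39.
Check: |p(2)| = 39 ≤ 45 = M_tri(2). ✓ Equality does not hold at z = 2 (the coefficients have mixed signs, so the terms do not all align in phase there).

M_tri(2) = 45; |p(2)| = 39; equality at z=2: no.


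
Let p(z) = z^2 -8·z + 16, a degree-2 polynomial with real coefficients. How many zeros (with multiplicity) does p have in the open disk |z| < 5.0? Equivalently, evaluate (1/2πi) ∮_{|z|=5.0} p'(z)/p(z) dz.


The zeros of p are: 4, 4.
Their magnitudes are: 4, 4.
Zeros with |z| < R = 5.0: 4, 4.
Count = 2.
By the argument principle, (1/2πi) ∮_{|z|=R} p'(z)/p(z) dz equals exactly this count.

Number of zeros inside |z| < 5.0: 2.


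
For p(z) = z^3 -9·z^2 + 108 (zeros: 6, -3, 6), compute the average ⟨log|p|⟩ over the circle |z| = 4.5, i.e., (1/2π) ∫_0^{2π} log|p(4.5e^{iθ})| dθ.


Zeros: -3, 6, 6; r = 4.5.
Inside |z| < r: -3. Outside (|z| ≥ r): 6, 6.
p(0) = 108, so log|p(0)| = log(108) = 4.6821.
Apply Jensen: I(r) = log|p(0)| + Σ_k log(r/|z_k|), summed over zeros inside |z| < r.
  log(r/|z_k|) for z_k = -3: log(4.5/3) = 0.4055
  Outside zeros (6, 6) contribute nothing to the Jensen sum.
Sum over inside zeros: 0.4055.
I(r) = log|p(0)| + (inside sum) = 4.6821 + 0.4055 = 5.0876.
Note: since some zeros are outside |z| ≤ r, the simplified n·log(r) form does NOT apply — only the inside zeros contribute.

I(r) ≈ 5.0876.


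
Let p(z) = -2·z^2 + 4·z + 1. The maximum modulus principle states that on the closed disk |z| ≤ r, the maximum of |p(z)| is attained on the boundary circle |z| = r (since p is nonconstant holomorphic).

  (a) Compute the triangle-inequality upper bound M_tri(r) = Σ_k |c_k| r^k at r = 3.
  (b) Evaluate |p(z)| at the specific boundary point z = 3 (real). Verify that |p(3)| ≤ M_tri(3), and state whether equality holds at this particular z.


Coefficients: c_0 = 1, c_1 = 4, c_2 = -2. Radius r = 3.
Part (a). Triangle bound: M_tri(r) = Σ_k |c_k| r^k
  = |1|·3^0 + |4|·3^1 + |-2|·3^2
  = 1 + 12 + 18 = 31.
This bounds M(r) := max_{|z|=r} |p(z)| from above; equality holds iff all terms c_k z^k can be made to align in phase at a single z on |z|=r.
Part (b). At z = 3 (real, on the circle |z| = r):
  p(3) = (1)·3^0 + (4)·3^1 + (-2)·3^2 = -5.
  |p(3)| = 5.
Check: |p(3)| = 5 ≤ 31 = M_tri(3). ✓ Equality does not hold at z = 3 (the coefficients have mixed signs, so the terms do not all align in phase there).

M_tri(3) = 31; |p(3)| = 5; equality at z=3: no.


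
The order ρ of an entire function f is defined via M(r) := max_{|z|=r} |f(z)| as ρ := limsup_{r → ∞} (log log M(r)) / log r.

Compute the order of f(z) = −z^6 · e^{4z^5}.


M(r) = max_{|z|=r} |-1|·|z|^6·|e^{4z^5}| = 1·r^6 · e^{4r^5} (the factors attain their maxima compatibly on |z|=r). Then log M(r) = log 1 + 6·log r + 4r^5, dominated by the last term, so log log M(r) ~ 5·log r. The polynomial factor -1z^6 contributes only a log r term and does not affect the order. ρ = 5.
Therefore ρ = 5.

Order ρ = 5.


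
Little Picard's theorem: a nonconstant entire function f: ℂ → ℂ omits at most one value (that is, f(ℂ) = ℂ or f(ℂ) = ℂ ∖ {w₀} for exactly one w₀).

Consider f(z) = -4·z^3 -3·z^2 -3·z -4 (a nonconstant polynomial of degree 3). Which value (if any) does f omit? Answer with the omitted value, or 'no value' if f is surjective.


Little Picard bounds the complement of f(ℂ) to at most one point.
For every w ∈ ℂ, the equation p(z) − w = 0 is a nonconstant polynomial in z and hence has at least one root by the fundamental theorem of algebra. So p is surjective onto ℂ, omitting no value.

Omitted value: no value.


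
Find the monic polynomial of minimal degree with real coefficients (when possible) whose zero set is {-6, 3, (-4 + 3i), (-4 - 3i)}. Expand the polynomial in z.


The polynomial is p(z) = ∏_{α ∈ S} (z − α), where S = {-6, 3, (-4 + 3i), (-4 - 3i)}.
Expanding the product yields: p(z) = z^4 + 11·z^3 + 31·z^2 -69·z -450.
Note conjugate pairs combine to real quadratics: (z − (-4+3i))(z − (-4−3i)) = z² + 8z + 25.
The resulting polynomial has degree 4 and real coefficients as required.

p(z) = z^4 + 11·z^3 + 31·z^2 -69·z -450.


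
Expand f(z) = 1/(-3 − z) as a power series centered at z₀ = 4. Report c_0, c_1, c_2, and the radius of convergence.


Let w = z − z₀, so z = z₀ + w.
Then -3 − z = -3 − (z₀ + w) = (-3 − z₀) − w = -7 − w.
f(z) = 1/(-7 − w) = (1/(-7)) · 1/(1 − w/(-7)) = Σ_{n≥0} w^n / (-7)^(n+1).
So c_n = 1/(-7)^(n+1):
  c_0 = 1/(-7)^1 = -1/7.
  c_1 = 1/(-7)^2 = 1/49.
  c_2 = 1/(-7)^3 = -1/343.
The series is valid for |w/d| < 1, i.e. |z − z₀| < |d|.
Radius of convergence: R = |-3 − z₀| = |-7| = 7 (distance from z₀ to the singularity z = -3).

c_0 = -1/7, c_1 = 1/49, c_2 = -1/343; R = 7.


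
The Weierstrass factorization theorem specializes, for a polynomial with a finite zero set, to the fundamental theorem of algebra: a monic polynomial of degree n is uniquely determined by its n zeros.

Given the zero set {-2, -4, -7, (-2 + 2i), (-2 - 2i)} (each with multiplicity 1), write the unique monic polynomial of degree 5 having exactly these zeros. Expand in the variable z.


The polynomial is p(z) = ∏_{α ∈ S} (z − α), where S = {-2, -4, -7, (-2 + 2i), (-2 - 2i)}.
Expanding the product yields: p(z) = z^5 + 17·z^4 + 110·z^3 + 360·z^2 + 624·z + 448.
Note conjugate pairs combine to real quadratics: (z − (-2+2i))(z − (-2−2i)) = z² + 4z + 8.
The resulting polynomial has degree 5 and real coefficients as required.

p(z) = z^5 + 17·z^4 + 110·z^3 + 360·z^2 + 624·z + 448.


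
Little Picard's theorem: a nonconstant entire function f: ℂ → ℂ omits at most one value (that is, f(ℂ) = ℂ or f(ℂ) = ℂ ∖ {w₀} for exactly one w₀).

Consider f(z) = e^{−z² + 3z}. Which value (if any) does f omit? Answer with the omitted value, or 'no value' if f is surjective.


Little Picard bounds the complement of f(ℂ) to at most one point.
The exponent g(z) = −z² + 3z is a nonconstant polynomial, hence surjective onto ℂ. So e^{g(z)} takes every value in {e^w : w ∈ ℂ} = ℂ ∖ {0}. Adding 0 shifts the range to ℂ ∖ {0}. f omits exactly 0.

Omitted value: 0.
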